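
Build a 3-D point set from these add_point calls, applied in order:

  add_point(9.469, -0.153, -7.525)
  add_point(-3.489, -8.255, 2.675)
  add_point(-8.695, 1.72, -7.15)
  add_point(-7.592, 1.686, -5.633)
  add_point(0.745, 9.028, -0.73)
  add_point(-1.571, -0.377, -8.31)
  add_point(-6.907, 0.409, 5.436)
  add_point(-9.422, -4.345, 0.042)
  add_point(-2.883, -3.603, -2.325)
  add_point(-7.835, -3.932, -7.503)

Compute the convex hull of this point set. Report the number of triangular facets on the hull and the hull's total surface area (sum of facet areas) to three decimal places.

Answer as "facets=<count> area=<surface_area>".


Hull vertices (8/10): indices [0, 1, 2, 4, 5, 6, 7, 9].

Triangle areas on the boundary:
  f1: (p2, p4, p0) → 96.3719
  f2: (p6, p1, p7) → 28.3753
  f3: (p6, p2, p7) → 35.7068
  f4: (p6, p2, p4) → 74.5769
  f5: (p6, p4, p0) → 92.7673
  f6: (p6, p1, p0) → 89.2381
  f7: (p9, p1, p7) → 28.6255
  f8: (p9, p2, p7) → 22.0969
  f9: (p9, p1, p0) → 101.0529
  f10: (p5, p2, p0) → 15.4340
  f11: (p5, p9, p0) → 20.2001
  f12: (p5, p9, p2) → 19.4641
Σ area = 623.910

Euler: V−E+F = 8−18+12 = 2.

facets=12 area=623.910


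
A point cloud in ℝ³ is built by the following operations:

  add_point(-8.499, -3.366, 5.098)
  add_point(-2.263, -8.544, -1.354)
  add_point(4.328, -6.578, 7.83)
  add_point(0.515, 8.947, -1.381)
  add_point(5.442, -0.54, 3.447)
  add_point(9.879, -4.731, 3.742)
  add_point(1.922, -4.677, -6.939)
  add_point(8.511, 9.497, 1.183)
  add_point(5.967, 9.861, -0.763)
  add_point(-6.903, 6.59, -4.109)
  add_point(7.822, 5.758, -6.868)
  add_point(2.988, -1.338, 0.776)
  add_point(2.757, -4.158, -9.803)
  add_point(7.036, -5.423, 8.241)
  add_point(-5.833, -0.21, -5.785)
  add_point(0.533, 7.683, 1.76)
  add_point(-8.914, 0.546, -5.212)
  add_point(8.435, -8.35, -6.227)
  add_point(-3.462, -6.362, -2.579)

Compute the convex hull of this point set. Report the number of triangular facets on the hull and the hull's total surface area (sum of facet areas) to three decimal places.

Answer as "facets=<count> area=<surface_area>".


14 of the 19 inputs are extreme points: [0, 1, 2, 3, 5, 7, 8, 9, 10, 12, 13, 15, 16, 17].

Facet areas (half cross-product norm):
  f1: (p9, p0, p16) → 35.2069
  f2: (p9, p10, p8) → 51.7019
  f3: (p9, p12, p16) → 43.0043
  f4: (p9, p10, p12) → 81.3326
  f5: (p3, p9, p8) → 5.9954
  f6: (p15, p13, p0) → 104.1643
  f7: (p15, p3, p8) → 9.4065
  f8: (p15, p9, p0) → 63.1956
  f9: (p15, p3, p9) → 13.6663
  f10: (p2, p13, p0) → 12.0149
  f11: (p7, p15, p8) → 9.4382
  f12: (p7, p15, p13) → 64.4823
  f13: (p7, p13, p5) → 37.9737
  f14: (p7, p10, p5) → 62.6764
  f15: (p7, p10, p8) → 11.8940
  f16: (p1, p2, p0) → 57.7216
  f17: (p1, p12, p16) → 61.0137
  f18: (p1, p0, p16) → 52.8250
  f19: (p17, p1, p12) → 41.3724
  f20: (p17, p10, p5) → 72.4146
  f21: (p17, p10, p12) → 45.5389
  f22: (p17, p1, p2) → 66.1725
  f23: (p17, p13, p5) → 21.4321
  f24: (p17, p2, p13) → 21.8629
Σ area = 1046.507

Check V−E+F: 14 − 36 + 24 = 2.

facets=24 area=1046.507


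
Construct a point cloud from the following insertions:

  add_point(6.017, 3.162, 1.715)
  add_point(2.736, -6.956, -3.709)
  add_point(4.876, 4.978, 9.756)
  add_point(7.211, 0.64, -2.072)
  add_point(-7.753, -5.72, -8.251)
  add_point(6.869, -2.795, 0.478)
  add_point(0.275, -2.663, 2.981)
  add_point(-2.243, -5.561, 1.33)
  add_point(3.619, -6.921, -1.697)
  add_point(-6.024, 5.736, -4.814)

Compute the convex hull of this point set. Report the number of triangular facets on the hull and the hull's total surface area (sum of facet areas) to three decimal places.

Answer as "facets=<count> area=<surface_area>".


facets=14 area=561.439

Hull vertices (9/10): indices [0, 1, 2, 3, 4, 5, 7, 8, 9].

Triangle areas on the boundary:
  f1: (p9, p3, p4) → 86.3024
  f2: (p0, p9, p3) → 32.7229
  f3: (p0, p2, p3) → 7.2111
  f4: (p0, p2, p9) → 55.4315
  f5: (p1, p3, p4) → 46.3788
  f6: (p1, p8, p4) → 8.6791
  f7: (p7, p8, p4) → 37.1971
  f8: (p7, p8, p2) → 51.3747
  f9: (p7, p9, p4) → 63.0140
  f10: (p7, p2, p9) → 100.2337
  f11: (p5, p2, p3) → 26.2961
  f12: (p5, p8, p2) → 26.3039
  f13: (p5, p1, p3) → 15.2571
  f14: (p5, p1, p8) → 5.0360
Σ area = 561.439

Euler: V−E+F = 9−21+14 = 2.


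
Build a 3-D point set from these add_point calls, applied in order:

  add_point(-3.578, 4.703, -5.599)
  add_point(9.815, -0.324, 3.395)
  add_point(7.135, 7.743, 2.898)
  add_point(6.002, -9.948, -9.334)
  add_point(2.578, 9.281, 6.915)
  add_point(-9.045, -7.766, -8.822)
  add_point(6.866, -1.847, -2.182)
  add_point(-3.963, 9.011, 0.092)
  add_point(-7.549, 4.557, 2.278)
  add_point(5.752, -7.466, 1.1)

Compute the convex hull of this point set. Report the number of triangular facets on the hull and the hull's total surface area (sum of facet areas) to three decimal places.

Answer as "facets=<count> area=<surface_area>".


Extreme-point indices: [0, 1, 2, 3, 4, 5, 7, 8, 9] — 9 of 10 on the boundary.

Triangle areas on the boundary:
  f1: (p0, p3, p5) → 103.0193
  f2: (p9, p4, p1) → 47.9418
  f3: (p9, p3, p5) → 81.2794
  f4: (p9, p3, p1) → 40.9992
  f5: (p7, p0, p5) → 35.7363
  f6: (p2, p4, p1) → 24.1627
  f7: (p2, p3, p1) → 62.8202
  f8: (p2, p0, p3) → 124.6661
  f9: (p2, p7, p4) → 29.6102
  f10: (p2, p7, p0) → 41.0448
  f11: (p8, p9, p5) → 131.8650
  f12: (p8, p9, p4) → 102.4821
  f13: (p8, p7, p5) → 47.6897
  f14: (p8, p7, p4) → 28.5300
Σ area = 901.847

Check V−E+F: 9 − 21 + 14 = 2.

facets=14 area=901.847


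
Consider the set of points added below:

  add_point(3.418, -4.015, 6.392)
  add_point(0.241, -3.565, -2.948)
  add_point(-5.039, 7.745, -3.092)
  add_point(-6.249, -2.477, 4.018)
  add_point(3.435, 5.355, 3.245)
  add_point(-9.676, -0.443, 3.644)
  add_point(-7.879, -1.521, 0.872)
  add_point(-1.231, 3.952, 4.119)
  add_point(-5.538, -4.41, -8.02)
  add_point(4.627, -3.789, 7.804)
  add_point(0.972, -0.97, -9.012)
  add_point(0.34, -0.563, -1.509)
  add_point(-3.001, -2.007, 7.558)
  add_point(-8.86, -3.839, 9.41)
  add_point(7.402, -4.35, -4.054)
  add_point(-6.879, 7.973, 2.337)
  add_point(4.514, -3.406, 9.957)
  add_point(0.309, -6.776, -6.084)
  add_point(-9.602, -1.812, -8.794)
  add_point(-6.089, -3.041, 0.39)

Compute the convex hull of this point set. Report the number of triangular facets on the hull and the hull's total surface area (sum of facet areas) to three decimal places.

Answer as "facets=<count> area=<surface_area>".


facets=20 area=886.884

Extreme-point indices: [2, 4, 5, 8, 9, 10, 13, 14, 15, 16, 17, 18] — 12 of 20 on the boundary.

Facet areas (half cross-product norm):
  f1: (p18, p15, p5) → 56.0328
  f2: (p4, p16, p14) → 67.9032
  f3: (p4, p16, p15) → 55.7064
  f4: (p2, p18, p15) → 32.2075
  f5: (p2, p4, p15) → 29.7461
  f6: (p13, p17, p16) → 108.3271
  f7: (p13, p15, p5) → 25.0362
  f8: (p13, p16, p15) → 92.1010
  f9: (p13, p18, p5) → 25.6219
  f10: (p9, p16, p14) → 2.8980
  f11: (p9, p17, p14) → 47.2539
  f12: (p9, p17, p16) → 5.5514
  f13: (p10, p4, p14) → 55.0778
  f14: (p10, p2, p4) → 63.5233
  f15: (p10, p2, p18) → 57.5632
  f16: (p10, p17, p14) → 24.5556
  f17: (p8, p13, p18) → 43.3565
  f18: (p8, p13, p17) → 58.2067
  f19: (p8, p10, p18) → 16.0986
  f20: (p8, p10, p17) → 20.1165
Σ area = 886.884

Euler characteristic 12−30+20 = 2 ✓


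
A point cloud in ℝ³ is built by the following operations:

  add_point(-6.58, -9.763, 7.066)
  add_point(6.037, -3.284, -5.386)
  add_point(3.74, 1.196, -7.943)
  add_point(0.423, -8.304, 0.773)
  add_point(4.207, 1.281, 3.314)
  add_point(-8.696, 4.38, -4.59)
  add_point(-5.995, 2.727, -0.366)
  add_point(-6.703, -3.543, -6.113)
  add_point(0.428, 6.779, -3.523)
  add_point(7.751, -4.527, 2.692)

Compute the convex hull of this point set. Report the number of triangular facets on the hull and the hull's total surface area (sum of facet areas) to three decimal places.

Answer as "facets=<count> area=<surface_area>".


facets=16 area=659.322

Hull vertices (10/10): indices [0, 1, 2, 3, 4, 5, 6, 7, 8, 9].

Area of each hull facet:
  f1: (p7, p0, p5) → 58.7393
  f2: (p7, p2, p5) → 47.7490
  f3: (p4, p0, p9) → 52.9769
  f4: (p4, p2, p9) → 38.3786
  f5: (p3, p0, p9) → 33.5443
  f6: (p3, p7, p0) → 52.3712
  f7: (p6, p0, p5) → 28.9421
  f8: (p6, p4, p0) → 77.0926
  f9: (p8, p2, p5) → 36.7861
  f10: (p8, p4, p2) → 36.9436
  f11: (p8, p6, p5) → 21.6675
  f12: (p8, p6, p4) → 38.0416
  f13: (p1, p7, p2) → 32.7735
  f14: (p1, p3, p7) → 51.8360
  f15: (p1, p2, p9) → 18.1236
  f16: (p1, p3, p9) → 33.3560
Σ area = 659.322

Check V−E+F: 10 − 24 + 16 = 2.


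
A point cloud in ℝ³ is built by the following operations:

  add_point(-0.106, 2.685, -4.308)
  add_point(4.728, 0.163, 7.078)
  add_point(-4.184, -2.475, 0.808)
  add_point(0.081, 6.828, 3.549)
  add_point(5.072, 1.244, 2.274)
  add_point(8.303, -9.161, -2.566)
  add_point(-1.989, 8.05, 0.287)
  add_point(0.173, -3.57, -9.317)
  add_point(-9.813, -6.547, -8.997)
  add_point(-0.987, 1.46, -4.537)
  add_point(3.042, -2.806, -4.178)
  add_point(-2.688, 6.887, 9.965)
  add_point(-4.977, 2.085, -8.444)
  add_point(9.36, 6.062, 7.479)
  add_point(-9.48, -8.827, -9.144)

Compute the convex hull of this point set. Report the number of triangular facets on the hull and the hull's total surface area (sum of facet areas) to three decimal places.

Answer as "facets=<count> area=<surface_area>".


facets=18 area=913.122

Extreme-point indices: [0, 1, 2, 5, 6, 7, 8, 11, 12, 13, 14] — 11 of 15 on the boundary.

Triangle areas on the boundary:
  f1: (p14, p11, p8) → 23.3758
  f2: (p7, p5, p13) → 109.1205
  f3: (p7, p14, p5) → 61.1895
  f4: (p7, p12, p8) → 36.1421
  f5: (p7, p14, p8) → 11.9135
  f6: (p6, p11, p8) → 86.4351
  f7: (p6, p12, p8) → 41.3794
  f8: (p6, p11, p13) → 58.1476
  f9: (p1, p5, p13) → 47.6505
  f10: (p1, p11, p13) → 38.9922
  f11: (p0, p7, p13) → 48.5200
  f12: (p0, p7, p12) → 22.9908
  f13: (p0, p6, p13) → 49.6436
  f14: (p0, p6, p12) → 22.5340
  f15: (p2, p14, p11) → 31.4687
  f16: (p2, p1, p11) → 56.4100
  f17: (p2, p14, p5) → 94.0750
  f18: (p2, p1, p5) → 73.1333
Σ area = 913.122

Euler: V−E+F = 11−27+18 = 2.


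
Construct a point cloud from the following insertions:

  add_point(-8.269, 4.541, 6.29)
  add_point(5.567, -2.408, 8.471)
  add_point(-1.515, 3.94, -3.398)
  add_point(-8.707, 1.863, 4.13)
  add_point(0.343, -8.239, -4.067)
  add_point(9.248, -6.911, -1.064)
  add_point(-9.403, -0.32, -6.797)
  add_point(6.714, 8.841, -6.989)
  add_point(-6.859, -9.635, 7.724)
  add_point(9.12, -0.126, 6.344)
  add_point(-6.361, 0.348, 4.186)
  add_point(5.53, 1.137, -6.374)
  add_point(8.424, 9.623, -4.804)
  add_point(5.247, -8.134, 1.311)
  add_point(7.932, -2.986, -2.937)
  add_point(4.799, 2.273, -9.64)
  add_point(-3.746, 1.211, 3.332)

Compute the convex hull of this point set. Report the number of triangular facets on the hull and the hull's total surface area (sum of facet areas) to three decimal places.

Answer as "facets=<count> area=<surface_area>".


facets=20 area=1102.618

Extreme-point indices: [0, 1, 3, 4, 5, 6, 7, 8, 9, 12, 13, 15] — 12 of 17 on the boundary.

Triangle areas on the boundary:
  f1: (p15, p12, p5) → 63.2288
  f2: (p3, p8, p6) → 67.5943
  f3: (p3, p0, p6) → 12.3912
  f4: (p3, p0, p8) → 17.9796
  f5: (p4, p15, p6) → 76.8590
  f6: (p4, p15, p5) → 57.3989
  f7: (p4, p13, p5) → 17.1580
  f8: (p4, p8, p6) → 88.2070
  f9: (p4, p13, p8) → 48.5709
  f10: (p7, p15, p6) → 50.7665
  f11: (p7, p15, p12) → 7.8361
  f12: (p7, p0, p6) → 126.2901
  f13: (p7, p0, p12) → 29.5145
  f14: (p9, p12, p5) → 74.0235
  f15: (p9, p0, p12) → 130.2543
  f16: (p1, p13, p8) → 60.9614
  f17: (p1, p0, p8) → 94.1317
  f18: (p1, p9, p0) → 34.0732
  f19: (p1, p13, p5) → 21.6313
  f20: (p1, p9, p5) → 23.7478
Σ area = 1102.618

Euler characteristic 12−30+20 = 2 ✓


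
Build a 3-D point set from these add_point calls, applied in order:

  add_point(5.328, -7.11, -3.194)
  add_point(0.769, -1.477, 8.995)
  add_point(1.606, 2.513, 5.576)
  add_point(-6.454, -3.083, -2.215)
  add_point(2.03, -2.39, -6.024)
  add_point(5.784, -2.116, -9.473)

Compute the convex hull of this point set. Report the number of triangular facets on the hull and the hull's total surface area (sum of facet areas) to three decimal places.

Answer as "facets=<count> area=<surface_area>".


Extreme-point indices: [0, 1, 2, 3, 5] — 5 of 6 on the boundary.

Triangle areas on the boundary:
  f1: (p2, p5, p3) → 86.1251
  f2: (p0, p5, p3) → 49.9978
  f3: (p0, p2, p5) → 54.2333
  f4: (p1, p2, p3) → 33.3098
  f5: (p1, p0, p3) → 76.7549
  f6: (p1, p0, p2) → 35.9275
Σ area = 336.348

Euler: V−E+F = 5−9+6 = 2.

facets=6 area=336.348


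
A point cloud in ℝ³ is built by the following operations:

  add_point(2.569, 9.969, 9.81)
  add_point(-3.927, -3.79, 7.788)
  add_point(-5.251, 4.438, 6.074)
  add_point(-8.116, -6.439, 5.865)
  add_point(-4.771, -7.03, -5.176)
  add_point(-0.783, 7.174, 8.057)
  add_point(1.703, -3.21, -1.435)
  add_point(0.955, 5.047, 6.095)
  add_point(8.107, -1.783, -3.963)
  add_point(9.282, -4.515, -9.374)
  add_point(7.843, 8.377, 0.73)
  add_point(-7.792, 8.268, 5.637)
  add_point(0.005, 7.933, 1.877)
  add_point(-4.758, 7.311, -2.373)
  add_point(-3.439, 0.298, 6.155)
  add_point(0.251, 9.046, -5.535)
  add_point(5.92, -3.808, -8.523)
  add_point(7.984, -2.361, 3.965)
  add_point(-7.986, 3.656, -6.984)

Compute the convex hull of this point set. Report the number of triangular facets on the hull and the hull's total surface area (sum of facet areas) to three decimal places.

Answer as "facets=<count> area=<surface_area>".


facets=18 area=1128.212

Hull vertices (11/19): indices [0, 1, 3, 4, 9, 10, 11, 13, 15, 17, 18].

Facet areas (half cross-product norm):
  f1: (p4, p9, p3) → 72.6438
  f2: (p18, p4, p3) → 65.2781
  f3: (p18, p4, p9) → 83.9399
  f4: (p17, p9, p3) → 111.9001
  f5: (p11, p18, p3) → 93.3596
  f6: (p15, p18, p9) → 83.2486
  f7: (p15, p11, p0) → 75.5349
  f8: (p1, p17, p3) → 24.1563
  f9: (p1, p17, p0) → 85.6935
  f10: (p1, p11, p3) → 33.6428
  f11: (p1, p11, p0) → 71.1435
  f12: (p10, p15, p9) → 78.1059
  f13: (p10, p15, p0) → 51.7931
  f14: (p10, p17, p9) → 75.4712
  f15: (p10, p17, p0) → 59.2780
  f16: (p13, p11, p18) → 24.5303
  f17: (p13, p15, p18) → 20.3290
  f18: (p13, p15, p11) → 18.1628
Σ area = 1128.212

Euler characteristic 11−27+18 = 2 ✓


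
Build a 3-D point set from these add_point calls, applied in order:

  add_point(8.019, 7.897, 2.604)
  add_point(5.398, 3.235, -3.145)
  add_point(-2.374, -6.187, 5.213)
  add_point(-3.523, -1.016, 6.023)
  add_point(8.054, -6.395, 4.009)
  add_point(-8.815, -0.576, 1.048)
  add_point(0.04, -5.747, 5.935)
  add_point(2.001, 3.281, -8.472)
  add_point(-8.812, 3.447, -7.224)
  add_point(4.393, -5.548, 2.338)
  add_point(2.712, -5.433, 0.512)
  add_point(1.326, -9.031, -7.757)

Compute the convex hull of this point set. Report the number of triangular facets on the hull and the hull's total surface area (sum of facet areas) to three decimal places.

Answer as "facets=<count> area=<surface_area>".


facets=16 area=788.836

Points on the hull: [0, 1, 2, 3, 4, 5, 6, 7, 8, 11] (10 of 12).

Facet areas (half cross-product norm):
  f1: (p8, p0, p5) → 86.3194
  f2: (p8, p11, p5) → 70.3566
  f3: (p3, p0, p5) → 50.6636
  f4: (p7, p8, p0) → 68.5682
  f5: (p7, p8, p11) → 67.1576
  f6: (p6, p0, p4) → 59.2669
  f7: (p6, p3, p0) → 44.3586
  f8: (p1, p11, p4) → 75.6745
  f9: (p1, p7, p11) → 39.0043
  f10: (p1, p0, p4) → 48.2128
  f11: (p1, p7, p0) → 15.1293
  f12: (p2, p11, p4) → 66.9752
  f13: (p2, p6, p4) → 5.8085
  f14: (p2, p11, p5) → 65.1108
  f15: (p2, p3, p5) → 19.3763
  f16: (p2, p6, p3) → 6.8531
Σ area = 788.836

Euler characteristic 10−24+16 = 2 ✓


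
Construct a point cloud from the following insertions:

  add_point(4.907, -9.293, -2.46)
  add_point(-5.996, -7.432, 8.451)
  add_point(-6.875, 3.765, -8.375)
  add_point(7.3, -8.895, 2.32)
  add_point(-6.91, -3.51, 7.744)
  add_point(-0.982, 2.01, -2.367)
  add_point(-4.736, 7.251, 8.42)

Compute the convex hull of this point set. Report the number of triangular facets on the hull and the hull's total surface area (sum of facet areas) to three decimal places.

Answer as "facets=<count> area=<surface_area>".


Extreme-point indices: [0, 1, 2, 3, 4, 5, 6] — 7 of 7 on the boundary.

Per-facet area ½‖(b−a)×(c−a)‖:
  f1: (p2, p6, p4) → 91.2215
  f2: (p1, p6, p4) → 10.5269
  f3: (p1, p6, p3) → 108.3992
  f4: (p1, p0, p3) → 39.4253
  f5: (p1, p2, p4) → 30.1520
  f6: (p1, p0, p2) → 137.2320
  f7: (p5, p6, p3) → 88.9672
  f8: (p5, p2, p6) → 51.3551
  f9: (p5, p0, p3) → 33.8523
  f10: (p5, p0, p2) → 47.6743
Σ area = 638.806

Euler characteristic 7−15+10 = 2 ✓

facets=10 area=638.806


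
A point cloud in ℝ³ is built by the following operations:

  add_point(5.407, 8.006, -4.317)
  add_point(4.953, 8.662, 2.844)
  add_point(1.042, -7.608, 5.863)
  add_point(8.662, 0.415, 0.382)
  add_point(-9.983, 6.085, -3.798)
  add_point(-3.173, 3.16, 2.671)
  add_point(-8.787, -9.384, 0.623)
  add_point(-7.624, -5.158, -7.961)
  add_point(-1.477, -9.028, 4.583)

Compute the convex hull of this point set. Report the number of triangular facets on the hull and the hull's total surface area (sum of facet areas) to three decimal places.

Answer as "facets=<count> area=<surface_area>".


9 of the 9 inputs are extreme points: [0, 1, 2, 3, 4, 5, 6, 7, 8].

Area of each hull facet:
  f1: (p7, p6, p4) → 58.7110
  f2: (p0, p7, p4) → 94.4309
  f3: (p0, p7, p3) → 87.3916
  f4: (p1, p0, p4) → 55.7066
  f5: (p1, p0, p3) → 31.4189
  f6: (p5, p6, p4) → 67.9446
  f7: (p5, p1, p4) → 43.8575
  f8: (p2, p1, p3) → 56.5601
  f9: (p2, p5, p6) → 64.7771
  f10: (p2, p5, p1) → 57.5879
  f11: (p8, p7, p3) → 104.0664
  f12: (p8, p2, p3) → 15.5655
  f13: (p8, p7, p6) → 38.2662
  f14: (p8, p2, p6) → 5.4088
Σ area = 781.693

Euler characteristic 9−21+14 = 2 ✓

facets=14 area=781.693


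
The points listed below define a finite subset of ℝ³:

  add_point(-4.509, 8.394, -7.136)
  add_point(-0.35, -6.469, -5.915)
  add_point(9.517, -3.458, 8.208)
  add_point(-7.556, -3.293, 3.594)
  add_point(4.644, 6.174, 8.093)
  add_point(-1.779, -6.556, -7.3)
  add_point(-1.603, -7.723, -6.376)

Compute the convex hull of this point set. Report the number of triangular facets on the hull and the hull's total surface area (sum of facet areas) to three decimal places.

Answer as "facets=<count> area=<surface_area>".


facets=10 area=665.385

Hull vertices (7/7): indices [0, 1, 2, 3, 4, 5, 6].

Area of each hull facet:
  f1: (p6, p2, p3) → 106.2307
  f2: (p4, p2, p3) → 85.4014
  f3: (p4, p0, p3) → 120.0152
  f4: (p4, p0, p2) → 90.5208
  f5: (p5, p0, p3) → 91.0768
  f6: (p5, p6, p3) → 9.1932
  f7: (p1, p6, p2) → 11.3274
  f8: (p1, p5, p6) → 1.3106
  f9: (p1, p0, p2) → 135.2185
  f10: (p1, p5, p0) → 15.0903
Σ area = 665.385

Euler characteristic 7−15+10 = 2 ✓


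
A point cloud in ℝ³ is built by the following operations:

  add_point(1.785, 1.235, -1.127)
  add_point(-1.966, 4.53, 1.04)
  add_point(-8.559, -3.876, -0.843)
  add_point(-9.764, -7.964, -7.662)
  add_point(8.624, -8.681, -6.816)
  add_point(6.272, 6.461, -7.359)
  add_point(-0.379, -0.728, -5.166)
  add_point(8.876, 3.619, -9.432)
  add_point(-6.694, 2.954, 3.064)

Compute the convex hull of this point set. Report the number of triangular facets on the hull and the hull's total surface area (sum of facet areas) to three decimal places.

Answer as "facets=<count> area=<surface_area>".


Hull vertices (8/9): indices [0, 1, 2, 3, 4, 5, 7, 8].

Area of each hull facet:
  f1: (p4, p7, p3) → 115.8047
  f2: (p5, p7, p3) → 47.2053
  f3: (p5, p8, p3) → 131.6241
  f4: (p2, p4, p3) → 73.0040
  f5: (p2, p8, p3) → 15.8193
  f6: (p2, p8, p4) → 75.1146
  f7: (p0, p8, p4) → 40.6923
  f8: (p0, p4, p7) → 65.1408
  f9: (p0, p5, p7) → 19.7336
  f10: (p1, p5, p8) → 12.5754
  f11: (p1, p0, p8) → 11.9433
  f12: (p1, p0, p5) → 24.4126
Σ area = 633.070

Check V−E+F: 8 − 18 + 12 = 2.

facets=12 area=633.070


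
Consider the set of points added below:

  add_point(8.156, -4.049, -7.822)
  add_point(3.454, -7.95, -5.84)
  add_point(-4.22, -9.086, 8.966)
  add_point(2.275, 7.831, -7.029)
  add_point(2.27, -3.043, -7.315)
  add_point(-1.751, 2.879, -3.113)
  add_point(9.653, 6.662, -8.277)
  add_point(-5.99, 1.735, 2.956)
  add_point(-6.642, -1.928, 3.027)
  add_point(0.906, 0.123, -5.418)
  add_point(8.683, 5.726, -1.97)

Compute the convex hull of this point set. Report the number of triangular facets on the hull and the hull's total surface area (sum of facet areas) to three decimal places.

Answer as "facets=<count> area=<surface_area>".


facets=16 area=680.512

Hull vertices (10/11): indices [0, 1, 2, 3, 4, 5, 6, 7, 8, 10].

Facet areas (half cross-product norm):
  f1: (p1, p2, p8) → 70.3679
  f2: (p10, p3, p6) → 23.4079
  f3: (p4, p3, p6) → 40.6731
  f4: (p4, p1, p8) → 36.0151
  f5: (p7, p10, p3) → 60.1606
  f6: (p7, p2, p8) → 12.7580
  f7: (p7, p10, p2) → 97.1507
  f8: (p0, p1, p2) → 40.7619
  f9: (p0, p10, p2) → 120.4967
  f10: (p0, p10, p6) → 34.1614
  f11: (p0, p4, p6) → 32.4237
  f12: (p0, p4, p1) → 14.7373
  f13: (p5, p4, p8) → 37.2438
  f14: (p5, p4, p3) → 31.0310
  f15: (p5, p7, p8) → 13.4393
  f16: (p5, p7, p3) → 15.6834
Σ area = 680.512

Euler: V−E+F = 10−24+16 = 2.


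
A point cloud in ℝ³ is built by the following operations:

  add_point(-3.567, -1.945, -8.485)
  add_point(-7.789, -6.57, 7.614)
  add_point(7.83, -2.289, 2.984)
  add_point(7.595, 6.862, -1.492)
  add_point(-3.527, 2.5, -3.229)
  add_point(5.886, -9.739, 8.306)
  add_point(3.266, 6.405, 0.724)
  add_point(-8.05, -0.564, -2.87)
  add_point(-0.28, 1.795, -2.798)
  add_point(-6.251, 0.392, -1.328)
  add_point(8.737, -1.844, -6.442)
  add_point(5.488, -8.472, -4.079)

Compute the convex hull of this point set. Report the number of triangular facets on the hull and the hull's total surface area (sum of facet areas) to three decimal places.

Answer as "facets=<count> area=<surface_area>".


Extreme-point indices: [0, 1, 2, 3, 4, 5, 6, 7, 9, 10, 11] — 11 of 12 on the boundary.

Facet areas (half cross-product norm):
  f1: (p0, p3, p10) → 62.8430
  f2: (p0, p1, p7) → 36.6674
  f3: (p2, p3, p10) → 42.4579
  f4: (p2, p5, p10) → 34.7176
  f5: (p2, p5, p3) → 13.3852
  f6: (p9, p1, p7) → 14.4462
  f7: (p6, p5, p3) → 43.5578
  f8: (p6, p1, p5) → 117.9883
  f9: (p6, p9, p1) → 62.5914
  f10: (p6, p9, p7) → 6.6528
  f11: (p11, p5, p10) → 44.7135
  f12: (p11, p0, p10) → 44.8953
  f13: (p11, p1, p5) → 87.0656
  f14: (p11, p0, p1) → 98.7622
  f15: (p4, p0, p3) → 38.9460
  f16: (p4, p6, p3) → 18.2654
  f17: (p4, p0, p7) → 17.8775
  f18: (p4, p6, p7) → 12.3023
Σ area = 798.135

Euler characteristic 11−27+18 = 2 ✓

facets=18 area=798.135


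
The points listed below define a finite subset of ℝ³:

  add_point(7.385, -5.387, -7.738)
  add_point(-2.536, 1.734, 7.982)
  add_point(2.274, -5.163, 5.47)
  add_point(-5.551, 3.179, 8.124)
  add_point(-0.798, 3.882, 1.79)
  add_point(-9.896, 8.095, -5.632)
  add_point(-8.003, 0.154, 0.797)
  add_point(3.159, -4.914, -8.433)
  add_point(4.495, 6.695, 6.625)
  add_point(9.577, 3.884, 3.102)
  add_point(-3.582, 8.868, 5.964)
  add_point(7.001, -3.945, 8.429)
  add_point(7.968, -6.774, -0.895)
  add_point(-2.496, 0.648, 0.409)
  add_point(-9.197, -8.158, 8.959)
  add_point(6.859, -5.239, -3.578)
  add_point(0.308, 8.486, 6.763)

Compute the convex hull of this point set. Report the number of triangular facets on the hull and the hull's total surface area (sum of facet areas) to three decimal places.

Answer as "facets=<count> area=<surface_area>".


facets=18 area=1079.273

11 of the 17 inputs are extreme points: [0, 3, 5, 7, 8, 9, 10, 11, 12, 14, 16].

Area of each hull facet:
  f1: (p7, p14, p5) → 182.8006
  f2: (p0, p9, p5) → 149.0681
  f3: (p0, p7, p5) → 27.0473
  f4: (p0, p7, p14) → 42.2969
  f5: (p11, p8, p9) → 32.9640
  f6: (p3, p14, p5) → 87.2691
  f7: (p3, p10, p5) → 42.0964
  f8: (p3, p11, p14) → 84.3467
  f9: (p12, p0, p14) → 62.8549
  f10: (p12, p11, p14) → 81.8665
  f11: (p12, p0, p9) → 39.7028
  f12: (p12, p11, p9) → 45.6417
  f13: (p16, p3, p10) → 12.6190
  f14: (p16, p10, p5) → 20.3711
  f15: (p16, p11, p8) → 20.5511
  f16: (p16, p3, p11) → 55.1400
  f17: (p16, p9, p5) → 84.8970
  f18: (p16, p8, p9) → 7.7391
Σ area = 1079.273

Check V−E+F: 11 − 27 + 18 = 2.


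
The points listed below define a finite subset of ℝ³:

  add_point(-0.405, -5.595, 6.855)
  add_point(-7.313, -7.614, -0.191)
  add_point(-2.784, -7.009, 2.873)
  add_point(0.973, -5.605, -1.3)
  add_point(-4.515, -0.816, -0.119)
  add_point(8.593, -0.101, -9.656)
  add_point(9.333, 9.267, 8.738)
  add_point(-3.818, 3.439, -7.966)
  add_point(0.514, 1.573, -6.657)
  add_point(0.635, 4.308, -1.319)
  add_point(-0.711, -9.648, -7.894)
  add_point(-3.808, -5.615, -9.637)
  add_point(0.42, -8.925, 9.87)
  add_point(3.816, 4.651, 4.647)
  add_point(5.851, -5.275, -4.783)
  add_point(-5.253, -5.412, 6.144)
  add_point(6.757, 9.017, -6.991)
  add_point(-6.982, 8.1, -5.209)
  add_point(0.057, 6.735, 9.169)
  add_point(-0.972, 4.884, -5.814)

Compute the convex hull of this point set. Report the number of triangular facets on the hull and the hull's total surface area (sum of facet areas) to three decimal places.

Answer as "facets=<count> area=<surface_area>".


facets=20 area=1259.650

Extreme-point indices: [1, 5, 6, 7, 10, 11, 12, 14, 15, 16, 17, 18] — 12 of 20 on the boundary.

Triangle areas on the boundary:
  f1: (p18, p12, p6) → 73.2087
  f2: (p10, p12, p1) → 64.9184
  f3: (p16, p5, p6) → 74.5467
  f4: (p16, p7, p5) → 55.4781
  f5: (p15, p12, p1) → 22.9989
  f6: (p15, p18, p12) → 51.9558
  f7: (p17, p15, p1) → 57.8526
  f8: (p17, p15, p18) → 104.3977
  f9: (p17, p16, p7) → 37.5420
  f10: (p17, p18, p6) → 72.1426
  f11: (p17, p16, p6) → 110.5970
  f12: (p14, p10, p12) → 67.9525
  f13: (p14, p10, p5) → 29.6745
  f14: (p14, p12, p6) → 148.9570
  f15: (p14, p5, p6) → 76.2051
  f16: (p11, p7, p5) → 57.3070
  f17: (p11, p10, p5) → 35.5729
  f18: (p11, p10, p1) → 26.7474
  f19: (p11, p17, p1) → 74.7090
  f20: (p11, p17, p7) → 16.8861
Σ area = 1259.650

Euler: V−E+F = 12−30+20 = 2.


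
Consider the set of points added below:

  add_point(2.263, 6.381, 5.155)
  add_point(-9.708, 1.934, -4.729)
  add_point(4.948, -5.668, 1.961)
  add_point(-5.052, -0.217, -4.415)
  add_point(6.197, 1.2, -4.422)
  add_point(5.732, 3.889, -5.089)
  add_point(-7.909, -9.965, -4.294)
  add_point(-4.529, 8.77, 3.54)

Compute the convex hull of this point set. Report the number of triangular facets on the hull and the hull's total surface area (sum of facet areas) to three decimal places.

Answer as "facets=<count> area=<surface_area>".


facets=10 area=608.403

Points on the hull: [0, 1, 2, 4, 5, 6, 7] (7 of 8).

Triangle areas on the boundary:
  f1: (p2, p6, p4) → 70.5527
  f2: (p2, p0, p4) → 52.5947
  f3: (p5, p6, p1) → 93.7069
  f4: (p5, p6, p4) → 22.3588
  f5: (p5, p0, p4) → 15.5720
  f6: (p7, p5, p1) → 80.9823
  f7: (p7, p5, p0) → 40.4311
  f8: (p7, p6, p1) → 63.0458
  f9: (p7, p2, p6) → 127.0281
  f10: (p7, p2, p0) → 42.1306
Σ area = 608.403

Euler characteristic 7−15+10 = 2 ✓


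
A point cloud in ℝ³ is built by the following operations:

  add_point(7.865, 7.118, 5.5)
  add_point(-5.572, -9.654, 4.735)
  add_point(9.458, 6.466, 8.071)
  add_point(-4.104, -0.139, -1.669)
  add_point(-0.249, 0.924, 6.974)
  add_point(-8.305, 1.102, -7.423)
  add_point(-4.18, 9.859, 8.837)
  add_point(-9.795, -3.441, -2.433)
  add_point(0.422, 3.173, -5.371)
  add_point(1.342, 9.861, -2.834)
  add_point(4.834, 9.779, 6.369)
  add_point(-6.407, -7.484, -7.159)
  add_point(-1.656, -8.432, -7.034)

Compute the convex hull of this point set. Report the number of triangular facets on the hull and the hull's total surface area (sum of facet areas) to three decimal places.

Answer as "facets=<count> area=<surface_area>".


facets=20 area=943.750

12 of the 13 inputs are extreme points: [0, 1, 2, 4, 5, 6, 7, 8, 9, 10, 11, 12].

Area of each hull facet:
  f1: (p1, p6, p7) → 94.4545
  f2: (p1, p12, p2) → 137.5143
  f3: (p10, p6, p2) → 20.3392
  f4: (p10, p9, p6) → 45.7900
  f5: (p5, p6, p7) → 62.9729
  f6: (p5, p9, p6) → 89.1830
  f7: (p8, p5, p9) → 30.2891
  f8: (p8, p5, p12) → 49.8091
  f9: (p4, p6, p2) → 55.4030
  f10: (p4, p1, p2) → 37.4456
  f11: (p4, p1, p6) → 45.5438
  f12: (p11, p5, p7) → 23.9282
  f13: (p11, p5, p12) → 19.5074
  f14: (p11, p1, p7) → 36.6645
  f15: (p11, p1, p12) → 29.1252
  f16: (p0, p12, p2) → 28.7167
  f17: (p0, p8, p12) → 71.6235
  f18: (p0, p8, p9) → 39.1776
  f19: (p0, p10, p2) → 6.0045
  f20: (p0, p10, p9) → 20.2583
Σ area = 943.750

Euler: V−E+F = 12−30+20 = 2.


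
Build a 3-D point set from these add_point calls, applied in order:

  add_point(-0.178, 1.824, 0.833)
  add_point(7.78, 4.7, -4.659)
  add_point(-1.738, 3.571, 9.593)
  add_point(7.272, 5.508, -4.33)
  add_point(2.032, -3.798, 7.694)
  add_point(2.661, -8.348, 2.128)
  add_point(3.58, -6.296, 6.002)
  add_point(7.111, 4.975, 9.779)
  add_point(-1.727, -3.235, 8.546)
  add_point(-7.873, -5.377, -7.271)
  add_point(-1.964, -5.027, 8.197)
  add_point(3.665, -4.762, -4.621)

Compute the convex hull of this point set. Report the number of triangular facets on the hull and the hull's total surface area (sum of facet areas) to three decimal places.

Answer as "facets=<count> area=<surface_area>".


facets=18 area=702.187

11 of the 12 inputs are extreme points: [1, 2, 3, 4, 5, 6, 7, 8, 9, 10, 11].

Facet areas (half cross-product norm):
  f1: (p10, p5, p9) → 60.0236
  f2: (p11, p1, p9) → 55.0705
  f3: (p11, p5, p9) → 45.6421
  f4: (p11, p5, p1) → 34.8475
  f5: (p2, p10, p9) → 70.9814
  f6: (p6, p10, p5) → 13.3181
  f7: (p6, p5, p1) → 34.7807
  f8: (p6, p7, p1) → 85.2640
  f9: (p3, p7, p1) → 6.7964
  f10: (p3, p2, p7) → 63.2685
  f11: (p3, p1, p9) → 9.4744
  f12: (p3, p2, p9) → 146.4521
  f13: (p8, p10, p7) → 7.0925
  f14: (p8, p2, p7) → 30.4753
  f15: (p8, p2, p10) → 0.8629
  f16: (p4, p10, p7) → 15.7913
  f17: (p4, p6, p7) → 15.1871
  f18: (p4, p6, p10) → 6.8586
Σ area = 702.187

Check V−E+F: 11 − 27 + 18 = 2.


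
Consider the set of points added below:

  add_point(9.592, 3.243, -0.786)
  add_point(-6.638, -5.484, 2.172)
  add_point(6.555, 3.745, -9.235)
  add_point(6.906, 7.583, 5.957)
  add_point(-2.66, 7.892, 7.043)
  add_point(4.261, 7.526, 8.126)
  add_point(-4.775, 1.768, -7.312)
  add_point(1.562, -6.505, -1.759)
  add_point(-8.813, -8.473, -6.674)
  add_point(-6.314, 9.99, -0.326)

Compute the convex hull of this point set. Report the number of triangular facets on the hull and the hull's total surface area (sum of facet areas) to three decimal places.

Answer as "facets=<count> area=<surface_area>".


facets=16 area=869.818

Points on the hull: [0, 1, 2, 3, 4, 5, 6, 7, 8, 9] (10 of 10).

Triangle areas on the boundary:
  f1: (p6, p9, p8) → 47.5267
  f2: (p6, p2, p8) → 54.8048
  f3: (p6, p2, p9) → 63.1203
  f4: (p7, p2, p8) → 77.4238
  f5: (p7, p2, p0) → 55.2407
  f6: (p1, p9, p8) → 74.1184
  f7: (p1, p7, p8) → 42.7113
  f8: (p1, p7, p5) → 77.9626
  f9: (p3, p2, p0) → 30.0340
  f10: (p3, p7, p0) → 51.7928
  f11: (p3, p7, p5) → 28.9426
  f12: (p3, p2, p9) → 107.0024
  f13: (p3, p5, p9) → 23.0530
  f14: (p4, p5, p9) → 24.4288
  f15: (p4, p1, p9) → 61.7284
  f16: (p4, p1, p5) → 49.9278
Σ area = 869.818

Euler: V−E+F = 10−24+16 = 2.


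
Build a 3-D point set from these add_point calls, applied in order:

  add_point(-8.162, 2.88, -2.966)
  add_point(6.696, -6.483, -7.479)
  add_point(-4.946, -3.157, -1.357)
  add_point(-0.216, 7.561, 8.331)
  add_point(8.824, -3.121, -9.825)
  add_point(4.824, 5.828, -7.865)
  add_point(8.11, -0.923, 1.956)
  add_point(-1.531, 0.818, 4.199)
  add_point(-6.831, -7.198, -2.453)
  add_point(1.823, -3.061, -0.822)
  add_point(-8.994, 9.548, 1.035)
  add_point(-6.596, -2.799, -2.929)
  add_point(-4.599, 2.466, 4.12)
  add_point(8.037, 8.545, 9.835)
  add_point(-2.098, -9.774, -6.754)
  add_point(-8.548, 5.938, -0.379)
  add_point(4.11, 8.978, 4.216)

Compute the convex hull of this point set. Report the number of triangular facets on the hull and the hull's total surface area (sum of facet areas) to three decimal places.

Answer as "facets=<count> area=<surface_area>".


facets=24 area=991.556

Hull vertices (14/17): indices [0, 1, 3, 4, 5, 6, 7, 8, 10, 12, 13, 14, 15, 16].

Per-facet area ½‖(b−a)×(c−a)‖:
  f1: (p5, p14, p4) → 65.5533
  f2: (p5, p13, p4) → 87.9558
  f3: (p6, p13, p4) → 47.2877
  f4: (p6, p8, p14) → 55.0927
  f5: (p3, p13, p10) → 27.1123
  f6: (p16, p13, p10) → 30.6316
  f7: (p16, p5, p10) → 83.2802
  f8: (p16, p5, p13) → 28.8046
  f9: (p1, p14, p4) → 15.0109
  f10: (p1, p6, p4) → 25.5012
  f11: (p1, p6, p14) → 50.6049
  f12: (p0, p5, p14) → 98.6525
  f13: (p0, p8, p14) → 31.7076
  f14: (p0, p5, p10) → 55.2226
  f15: (p12, p8, p10) → 49.2749
  f16: (p12, p3, p10) → 35.1918
  f17: (p7, p3, p13) → 31.7152
  f18: (p7, p6, p13) → 59.3946
  f19: (p7, p6, p8) → 57.6712
  f20: (p7, p12, p8) → 20.2779
  f21: (p7, p12, p3) → 13.5492
  f22: (p15, p8, p10) → 5.5969
  f23: (p15, p0, p10) → 2.5259
  f24: (p15, p0, p8) → 13.9400
Σ area = 991.556

Check V−E+F: 14 − 36 + 24 = 2.


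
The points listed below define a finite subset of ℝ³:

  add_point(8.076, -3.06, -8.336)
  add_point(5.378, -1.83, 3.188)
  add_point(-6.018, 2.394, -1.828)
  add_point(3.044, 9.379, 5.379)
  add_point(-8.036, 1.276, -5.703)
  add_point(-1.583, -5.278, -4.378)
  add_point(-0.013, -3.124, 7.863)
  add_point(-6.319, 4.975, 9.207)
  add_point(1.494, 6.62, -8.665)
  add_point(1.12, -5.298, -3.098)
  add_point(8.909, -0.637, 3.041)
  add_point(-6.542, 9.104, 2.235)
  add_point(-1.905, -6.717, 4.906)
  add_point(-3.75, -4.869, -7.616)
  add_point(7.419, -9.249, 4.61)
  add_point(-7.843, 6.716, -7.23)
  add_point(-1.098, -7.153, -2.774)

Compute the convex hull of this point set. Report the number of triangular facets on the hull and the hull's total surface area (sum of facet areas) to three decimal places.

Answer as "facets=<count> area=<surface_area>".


facets=22 area=1051.006

13 of the 17 inputs are extreme points: [0, 3, 4, 6, 7, 8, 10, 11, 12, 13, 14, 15, 16].

Per-facet area ½‖(b−a)×(c−a)‖:
  f1: (p14, p3, p10) → 37.4147
  f2: (p0, p3, p10) → 65.0977
  f3: (p0, p8, p3) → 84.0825
  f4: (p0, p14, p10) → 51.7333
  f5: (p15, p7, p4) → 43.6799
  f6: (p12, p7, p4) → 89.1339
  f7: (p11, p8, p3) → 66.2118
  f8: (p11, p15, p8) → 46.5097
  f9: (p11, p7, p3) → 39.2650
  f10: (p11, p15, p7) → 28.2363
  f11: (p6, p12, p7) → 23.7545
  f12: (p6, p12, p14) → 23.9733
  f13: (p6, p7, p3) → 55.2952
  f14: (p6, p14, p3) → 62.5715
  f15: (p13, p12, p4) → 49.3986
  f16: (p13, p15, p4) → 16.0478
  f17: (p13, p0, p8) → 63.4185
  f18: (p13, p15, p8) → 54.5344
  f19: (p16, p0, p14) → 64.2672
  f20: (p16, p13, p0) → 33.7771
  f21: (p16, p12, p14) → 36.9825
  f22: (p16, p13, p12) → 15.6201
Σ area = 1051.006

Check V−E+F: 13 − 33 + 22 = 2.


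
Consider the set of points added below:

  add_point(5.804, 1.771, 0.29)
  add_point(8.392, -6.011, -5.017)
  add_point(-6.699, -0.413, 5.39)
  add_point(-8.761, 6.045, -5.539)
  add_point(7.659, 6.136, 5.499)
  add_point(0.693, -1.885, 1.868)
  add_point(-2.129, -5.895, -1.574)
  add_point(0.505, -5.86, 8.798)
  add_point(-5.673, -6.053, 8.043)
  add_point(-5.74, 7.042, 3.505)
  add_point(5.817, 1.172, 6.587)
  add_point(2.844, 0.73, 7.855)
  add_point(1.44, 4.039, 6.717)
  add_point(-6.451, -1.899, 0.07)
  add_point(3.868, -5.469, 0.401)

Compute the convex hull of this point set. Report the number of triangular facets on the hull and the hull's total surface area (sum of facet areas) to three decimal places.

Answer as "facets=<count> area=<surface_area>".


facets=22 area=758.151

13 of the 15 inputs are extreme points: [0, 1, 2, 3, 4, 6, 7, 8, 9, 10, 11, 12, 13].

Area of each hull facet:
  f1: (p6, p1, p3) → 73.2847
  f2: (p6, p8, p1) → 44.5090
  f3: (p4, p9, p3) → 58.3605
  f4: (p2, p8, p3) → 22.5768
  f5: (p2, p9, p3) → 36.9943
  f6: (p2, p9, p8) → 8.2798
  f7: (p7, p8, p1) → 45.6862
  f8: (p7, p11, p8) → 20.6472
  f9: (p13, p8, p3) → 21.2849
  f10: (p13, p6, p3) → 25.8591
  f11: (p13, p6, p8) → 27.3608
  f12: (p0, p1, p3) → 76.8542
  f13: (p0, p4, p3) → 53.9007
  f14: (p0, p4, p1) → 19.4164
  f15: (p12, p4, p9) → 22.2048
  f16: (p12, p4, p11) → 12.5822
  f17: (p12, p9, p8) → 51.6200
  f18: (p12, p11, p8) → 19.8195
  f19: (p10, p4, p11) → 7.5669
  f20: (p10, p7, p11) → 10.0929
  f21: (p10, p4, p1) → 36.4043
  f22: (p10, p7, p1) → 62.8454
Σ area = 758.151

Euler characteristic 13−33+22 = 2 ✓


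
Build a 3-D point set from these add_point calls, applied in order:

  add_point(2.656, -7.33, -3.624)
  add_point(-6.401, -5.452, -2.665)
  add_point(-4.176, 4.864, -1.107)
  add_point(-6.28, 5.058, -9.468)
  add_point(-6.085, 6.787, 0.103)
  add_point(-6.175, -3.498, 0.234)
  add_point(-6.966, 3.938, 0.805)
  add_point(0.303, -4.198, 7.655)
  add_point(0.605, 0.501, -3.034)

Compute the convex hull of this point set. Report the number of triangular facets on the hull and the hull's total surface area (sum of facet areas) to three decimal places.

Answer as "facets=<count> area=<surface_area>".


facets=12 area=432.728

8 of the 9 inputs are extreme points: [0, 1, 3, 4, 5, 6, 7, 8].

Per-facet area ½‖(b−a)×(c−a)‖:
  f1: (p7, p4, p6) → 16.5208
  f2: (p3, p4, p6) → 14.8792
  f3: (p8, p7, p0) → 44.9871
  f4: (p8, p7, p4) → 56.5752
  f5: (p8, p3, p0) → 35.7110
  f6: (p8, p3, p4) → 42.8328
  f7: (p1, p3, p6) → 50.3286
  f8: (p1, p3, p0) → 57.8980
  f9: (p1, p7, p0) → 52.1618
  f10: (p5, p7, p6) → 36.9063
  f11: (p5, p1, p6) → 10.4178
  f12: (p5, p1, p7) → 13.5092
Σ area = 432.728

Check V−E+F: 8 − 18 + 12 = 2.


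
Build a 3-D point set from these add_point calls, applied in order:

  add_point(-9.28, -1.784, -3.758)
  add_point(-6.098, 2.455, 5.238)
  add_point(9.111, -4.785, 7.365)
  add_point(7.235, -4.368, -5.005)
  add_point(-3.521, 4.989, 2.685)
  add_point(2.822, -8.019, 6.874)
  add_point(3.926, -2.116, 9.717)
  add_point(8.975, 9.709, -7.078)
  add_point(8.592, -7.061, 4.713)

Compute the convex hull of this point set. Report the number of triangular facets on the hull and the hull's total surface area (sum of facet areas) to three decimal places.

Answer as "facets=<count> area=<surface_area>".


facets=14 area=804.695

Hull vertices (9/9): indices [0, 1, 2, 3, 4, 5, 6, 7, 8].

Area of each hull facet:
  f1: (p6, p7, p2) → 64.2761
  f2: (p3, p7, p0) → 120.1162
  f3: (p5, p3, p0) → 103.3702
  f4: (p5, p6, p2) → 19.1447
  f5: (p5, p1, p0) → 72.3272
  f6: (p5, p1, p6) → 39.4773
  f7: (p8, p7, p2) → 36.0466
  f8: (p8, p3, p7) → 67.4035
  f9: (p8, p5, p2) → 11.0116
  f10: (p8, p5, p3) → 30.7301
  f11: (p4, p6, p7) → 103.0209
  f12: (p4, p1, p6) → 26.2744
  f13: (p4, p7, p0) → 88.4830
  f14: (p4, p1, p0) → 23.0133
Σ area = 804.695

Euler: V−E+F = 9−21+14 = 2.


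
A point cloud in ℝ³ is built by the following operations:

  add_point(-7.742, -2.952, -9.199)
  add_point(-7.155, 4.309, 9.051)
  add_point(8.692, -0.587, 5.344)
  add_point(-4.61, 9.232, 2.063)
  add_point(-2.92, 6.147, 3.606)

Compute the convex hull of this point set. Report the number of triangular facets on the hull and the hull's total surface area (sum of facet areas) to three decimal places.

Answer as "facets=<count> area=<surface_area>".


facets=4 area=448.967

4 of the 5 inputs are extreme points: [0, 1, 2, 3].

Area of each hull facet:
  f1: (p3, p2, p0) → 140.8170
  f2: (p1, p2, p0) → 160.2438
  f3: (p1, p3, p0) → 75.1036
  f4: (p1, p3, p2) → 72.8023
Σ area = 448.967

Euler: V−E+F = 4−6+4 = 2.
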